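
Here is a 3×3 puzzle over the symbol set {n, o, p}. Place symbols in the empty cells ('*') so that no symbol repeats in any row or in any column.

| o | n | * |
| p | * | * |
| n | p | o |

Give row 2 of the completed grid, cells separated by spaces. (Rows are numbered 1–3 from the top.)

(r1,c3) = p
(r2,c2) = o
(r2,c3) = n

p o n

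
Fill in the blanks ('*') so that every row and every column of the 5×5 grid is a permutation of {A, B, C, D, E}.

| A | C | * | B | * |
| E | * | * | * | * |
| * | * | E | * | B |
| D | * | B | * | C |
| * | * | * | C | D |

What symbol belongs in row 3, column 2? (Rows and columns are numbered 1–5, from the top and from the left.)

Cell (r1,c3): row 1 has {A,B,C}; column 3 has {B,E} → D.
Cell (r1,c5): row 1 has {A,B,C,D}; column 5 has {B,C,D} → E.
Cell (r2,c5): row 2 has {E}; column 5 has {B,C,D,E} → A.
Cell (r3,c1): row 3 has {B,E}; column 1 has {A,D,E} → C.
Cell (r5,c1): row 5 has {C,D}; column 1 has {A,C,D,E} → B.
Cell (r5,c3): row 5 has {B,C,D}; column 3 has {B,D,E} → A.
Cell (r2,c3): row 2 has {A,E}; column 3 has {A,B,D,E} → C.
Cell (r2,c4): row 2 has {A,C,E}; column 4 has {B,C} → D.
Cell (r3,c4): row 3 has {B,C,E}; column 4 has {B,C,D} → A.
Cell (r4,c4): row 4 has {B,C,D}; column 4 has {A,B,C,D} → E.
Cell (r5,c2): row 5 has {A,B,C,D}; column 2 has {C} → E.
Cell (r2,c2): row 2 has {A,C,D,E}; column 2 has {C,E} → B.
Cell (r3,c2): row 3 has {A,B,C,E}; column 2 has {B,C,E} → D.

D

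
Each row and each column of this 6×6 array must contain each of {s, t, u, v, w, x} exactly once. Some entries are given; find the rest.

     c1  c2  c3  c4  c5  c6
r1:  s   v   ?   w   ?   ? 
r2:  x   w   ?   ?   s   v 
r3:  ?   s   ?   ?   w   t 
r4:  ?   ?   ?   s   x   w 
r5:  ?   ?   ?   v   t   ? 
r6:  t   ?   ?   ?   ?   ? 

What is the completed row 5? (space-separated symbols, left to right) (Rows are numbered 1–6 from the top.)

Cell (r1,c5): row 1 has {s,v,w}; column 5 has {s,t,w,x} → u.
Cell (r1,c6): row 1 has {s,u,v,w}; column 6 has {t,v,w} → x.
Cell (r6,c5): row 6 has {t}; column 5 has {s,t,u,w,x} → v.
Cell (r1,c3): row 1 has {s,u,v,w,x}; column 3 is empty so far → t.
Cell (r2,c3): row 2 has {s,v,w,x}; column 3 has {t} → u.
Cell (r2,c4): row 2 has {s,u,v,w,x}; column 4 has {s,v,w} → t.
Cell (r4,c3): row 4 has {s,w,x}; column 3 has {t,u} → v.
Cell (r3,c3): row 3 has {s,t,w}; column 3 has {t,u,v} → x.
Cell (r3,c4): row 3 has {s,t,w,x}; column 4 has {s,t,v,w} → u.
Cell (r4,c1): row 4 has {s,v,w,x}; column 1 has {s,t,x} → u.
Cell (r4,c2): row 4 has {s,u,v,w,x}; column 2 has {s,v,w} → t.
Cell (r5,c1): row 5 has {t,v}; column 1 has {s,t,u,x} → w.
Cell (r5,c3): row 5 has {t,v,w}; column 3 has {t,u,v,x} → s.
Cell (r5,c6): row 5 has {s,t,v,w}; column 6 has {t,v,w,x} → u.
Cell (r6,c3): row 6 has {t,v}; column 3 has {s,t,u,v,x} → w.
Cell (r6,c4): row 6 has {t,v,w}; column 4 has {s,t,u,v,w} → x.
Cell (r6,c6): row 6 has {t,v,w,x}; column 6 has {t,u,v,w,x} → s.
Cell (r3,c1): row 3 has {s,t,u,w,x}; column 1 has {s,t,u,w,x} → v.
Cell (r5,c2): row 5 has {s,t,u,v,w}; column 2 has {s,t,v,w} → x.

w x s v t u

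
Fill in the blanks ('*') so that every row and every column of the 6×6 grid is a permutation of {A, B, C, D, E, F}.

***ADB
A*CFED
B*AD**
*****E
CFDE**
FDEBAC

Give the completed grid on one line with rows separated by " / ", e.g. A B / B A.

(r1,c1) = E
(r1,c2) = C
(r1,c3) = F
(r2,c2) = B
(r3,c2) = E
(r3,c6) = F
(r4,c1) = D
(r4,c2) = A
(r4,c3) = B
(r4,c4) = C
(r4,c5) = F
(r5,c5) = B
(r5,c6) = A
(r3,c5) = C

E C F A D B / A B C F E D / B E A D C F / D A B C F E / C F D E B A / F D E B A C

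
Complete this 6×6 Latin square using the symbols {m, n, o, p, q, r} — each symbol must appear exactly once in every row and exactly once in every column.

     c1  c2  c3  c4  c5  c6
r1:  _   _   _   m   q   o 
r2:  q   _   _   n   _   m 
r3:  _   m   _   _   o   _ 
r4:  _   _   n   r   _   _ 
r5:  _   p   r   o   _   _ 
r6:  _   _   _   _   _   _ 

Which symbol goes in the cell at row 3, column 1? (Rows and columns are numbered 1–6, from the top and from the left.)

n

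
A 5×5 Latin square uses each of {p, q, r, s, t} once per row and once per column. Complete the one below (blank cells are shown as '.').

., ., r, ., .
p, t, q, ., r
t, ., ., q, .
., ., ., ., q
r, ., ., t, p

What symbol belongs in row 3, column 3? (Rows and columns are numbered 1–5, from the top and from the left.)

p

(r2,c4) = s
(r3,c5) = s
(r4,c1) = s
(r5,c3) = s
(r1,c1) = q
(r1,c4) = p
(r1,c5) = t
(r3,c3) = p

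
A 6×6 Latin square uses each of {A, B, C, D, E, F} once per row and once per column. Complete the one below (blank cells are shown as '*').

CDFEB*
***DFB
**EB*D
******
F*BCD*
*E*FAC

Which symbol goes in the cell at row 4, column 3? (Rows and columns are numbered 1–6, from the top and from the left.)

(r1,c6): row 1 has {B,C,D,E,F}; column 6 has {B,C,D}, so it must be A.
(r3,c1): row 3 has {B,D,E}; column 1 has {C,F}, so it must be A.
(r3,c5): row 3 has {A,B,D,E}; column 5 has {A,B,D,F}, so it must be C.
(r4,c4): row 4 is empty so far; column 4 has {B,C,D,E,F}, so it must be A.
(r4,c5): row 4 has {A}; column 5 has {A,B,C,D,F}, so it must be E.
(r4,c6): row 4 has {A,E}; column 6 has {A,B,C,D}, so it must be F.
(r5,c2): row 5 has {B,C,D,F}; column 2 has {D,E}, so it must be A.
(r5,c6): row 5 has {A,B,C,D,F}; column 6 has {A,B,C,D,F}, so it must be E.
(r6,c3): row 6 has {A,C,E,F}; column 3 has {B,E,F}, so it must be D.
(r2,c1): row 2 has {B,D,F}; column 1 has {A,C,F}, so it must be E.
(r2,c2): row 2 has {B,D,E,F}; column 2 has {A,D,E}, so it must be C.
(r2,c3): row 2 has {B,C,D,E,F}; column 3 has {B,D,E,F}, so it must be A.
(r3,c2): row 3 has {A,B,C,D,E}; column 2 has {A,C,D,E}, so it must be F.
(r4,c2): row 4 has {A,E,F}; column 2 has {A,C,D,E,F}, so it must be B.
(r4,c3): row 4 has {A,B,E,F}; column 3 has {A,B,D,E,F}, so it must be C.

C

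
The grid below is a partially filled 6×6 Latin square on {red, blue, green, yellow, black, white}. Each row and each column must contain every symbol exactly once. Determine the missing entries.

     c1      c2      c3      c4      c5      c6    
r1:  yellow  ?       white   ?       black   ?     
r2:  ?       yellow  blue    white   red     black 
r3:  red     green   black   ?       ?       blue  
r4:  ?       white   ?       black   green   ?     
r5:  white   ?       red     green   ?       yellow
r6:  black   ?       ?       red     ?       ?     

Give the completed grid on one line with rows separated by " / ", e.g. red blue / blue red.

(r1,c4) = blue
(r2,c1) = green
(r3,c4) = yellow
(r3,c5) = white
(r4,c1) = blue
(r4,c3) = yellow
(r4,c6) = red
(r5,c5) = blue
(r6,c2) = blue
(r6,c3) = green
(r6,c5) = yellow
(r6,c6) = white
(r1,c2) = red
(r1,c6) = green
(r5,c2) = black

yellow red white blue black green / green yellow blue white red black / red green black yellow white blue / blue white yellow black green red / white black red green blue yellow / black blue green red yellow white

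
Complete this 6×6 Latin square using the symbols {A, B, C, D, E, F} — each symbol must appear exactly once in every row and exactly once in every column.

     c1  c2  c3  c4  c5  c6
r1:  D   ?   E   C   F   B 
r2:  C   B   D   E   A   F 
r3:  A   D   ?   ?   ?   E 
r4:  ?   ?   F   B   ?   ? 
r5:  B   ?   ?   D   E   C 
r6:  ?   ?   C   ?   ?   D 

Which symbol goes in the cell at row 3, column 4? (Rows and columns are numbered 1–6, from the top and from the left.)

(r1,c2): row 1 has {B,C,D,E,F}; column 2 has {B,D}, so it must be A.
(r3,c3): row 3 has {A,D,E}; column 3 has {C,D,E,F}, so it must be B.
(r3,c4): row 3 has {A,B,D,E}; column 4 has {B,C,D,E}, so it must be F.

F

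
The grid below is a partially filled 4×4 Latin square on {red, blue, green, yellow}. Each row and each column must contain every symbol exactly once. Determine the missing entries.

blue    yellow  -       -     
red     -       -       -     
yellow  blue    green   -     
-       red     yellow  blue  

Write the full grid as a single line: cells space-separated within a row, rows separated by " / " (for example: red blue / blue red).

blue yellow red green / red green blue yellow / yellow blue green red / green red yellow blue

row 1 has {blue,yellow}; column 3 has {green,yellow} — only red is left for (r1,c3).
row 1 has {red,blue,yellow}; column 4 has {blue} — only green is left for (r1,c4).
row 2 has {red}; column 2 has {red,blue,yellow} — only green is left for (r2,c2).
row 2 has {red,green}; column 3 has {red,green,yellow} — only blue is left for (r2,c3).
row 2 has {red,blue,green}; column 4 has {blue,green} — only yellow is left for (r2,c4).
row 3 has {blue,green,yellow}; column 4 has {blue,green,yellow} — only red is left for (r3,c4).
row 4 has {red,blue,yellow}; column 1 has {red,blue,yellow} — only green is left for (r4,c1).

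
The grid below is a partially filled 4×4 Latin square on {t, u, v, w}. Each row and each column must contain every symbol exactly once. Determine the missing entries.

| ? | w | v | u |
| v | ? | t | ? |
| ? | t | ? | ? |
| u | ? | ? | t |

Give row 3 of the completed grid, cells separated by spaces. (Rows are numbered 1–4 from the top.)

w t u v

At row 1, column 1: row 1 has {u,v,w}; column 1 has {u,v}; that leaves t.
At row 2, column 2: row 2 has {t,v}; column 2 has {t,w}; that leaves u.
At row 2, column 4: row 2 has {t,u,v}; column 4 has {t,u}; that leaves w.
At row 3, column 1: row 3 has {t}; column 1 has {t,u,v}; that leaves w.
At row 3, column 3: row 3 has {t,w}; column 3 has {t,v}; that leaves u.
At row 3, column 4: row 3 has {t,u,w}; column 4 has {t,u,w}; that leaves v.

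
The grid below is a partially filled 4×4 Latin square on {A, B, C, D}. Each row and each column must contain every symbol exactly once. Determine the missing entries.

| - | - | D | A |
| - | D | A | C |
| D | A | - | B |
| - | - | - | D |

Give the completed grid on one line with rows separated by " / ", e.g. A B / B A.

(r2,c1) = B
(r3,c3) = C
(r4,c3) = B
(r1,c1) = C
(r1,c2) = B
(r4,c1) = A
(r4,c2) = C

C B D A / B D A C / D A C B / A C B D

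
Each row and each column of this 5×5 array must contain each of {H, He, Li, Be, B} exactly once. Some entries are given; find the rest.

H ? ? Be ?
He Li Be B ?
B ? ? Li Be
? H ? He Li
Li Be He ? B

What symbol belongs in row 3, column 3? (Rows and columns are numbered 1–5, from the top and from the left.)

H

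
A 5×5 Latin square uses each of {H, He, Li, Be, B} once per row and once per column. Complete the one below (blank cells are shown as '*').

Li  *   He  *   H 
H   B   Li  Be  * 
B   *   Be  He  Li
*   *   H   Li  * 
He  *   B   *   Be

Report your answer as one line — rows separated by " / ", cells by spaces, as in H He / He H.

(r1,c2): row 1 has {H,He,Li}; column 2 has {B}, so it must be Be.
(r1,c4): row 1 has {H,He,Li,Be}; column 4 has {He,Li,Be}, so it must be B.
(r2,c5): row 2 has {H,Li,Be,B}; column 5 has {H,Li,Be}, so it must be He.
(r3,c2): row 3 has {He,Li,Be,B}; column 2 has {Be,B}, so it must be H.
(r4,c1): row 4 has {H,Li}; column 1 has {H,He,Li,B}, so it must be Be.
(r4,c2): row 4 has {H,Li,Be}; column 2 has {H,Be,B}, so it must be He.
(r4,c5): row 4 has {H,He,Li,Be}; column 5 has {H,He,Li,Be}, so it must be B.
(r5,c2): row 5 has {He,Be,B}; column 2 has {H,He,Be,B}, so it must be Li.
(r5,c4): row 5 has {He,Li,Be,B}; column 4 has {He,Li,Be,B}, so it must be H.

Li Be He B H / H B Li Be He / B H Be He Li / Be He H Li B / He Li B H Be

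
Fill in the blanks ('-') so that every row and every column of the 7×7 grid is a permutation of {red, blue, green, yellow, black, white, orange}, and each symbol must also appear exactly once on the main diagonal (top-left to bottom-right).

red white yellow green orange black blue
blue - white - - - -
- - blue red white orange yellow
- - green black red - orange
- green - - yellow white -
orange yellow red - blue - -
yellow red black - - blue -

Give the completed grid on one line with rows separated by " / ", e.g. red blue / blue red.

red white yellow green orange black blue / blue orange white yellow black red green / green black blue red white orange yellow / white blue green black red yellow orange / black green orange blue yellow white red / orange yellow red white blue green black / yellow red black orange green blue white

(r2,c2): row 2 has {blue,white}; column 2 has {red,green,yellow,white}; the diagonal has {red,blue,yellow,black}, so it must be orange.
(r2,c4): row 2 has {blue,white,orange}; column 4 has {red,green,black}, so it must be yellow.
(r3,c2): row 3 has {red,blue,yellow,white,orange}; column 2 has {red,green,yellow,white,orange}, so it must be black.
(r4,c1): row 4 has {red,green,black,orange}; column 1 has {red,blue,yellow,orange}, so it must be white.
(r4,c2): row 4 has {red,green,black,white,orange}; column 2 has {red,green,yellow,black,white,orange}, so it must be blue.
(r4,c6): row 4 has {red,blue,green,black,white,orange}; column 6 has {blue,black,white,orange}, so it must be yellow.
(r5,c1): row 5 has {green,yellow,white}; column 1 has {red,blue,yellow,white,orange}, so it must be black.
(r5,c3): row 5 has {green,yellow,black,white}; column 3 has {red,blue,green,yellow,black,white}, so it must be orange.
(r5,c4): row 5 has {green,yellow,black,white,orange}; column 4 has {red,green,yellow,black}, so it must be blue.
(r5,c7): row 5 has {blue,green,yellow,black,white,orange}; column 7 has {blue,yellow,orange}, so it must be red.
(r6,c4): row 6 has {red,blue,yellow,orange}; column 4 has {red,blue,green,yellow,black}, so it must be white.
(r6,c6): row 6 has {red,blue,yellow,white,orange}; column 6 has {blue,yellow,black,white,orange}; the diagonal has {red,blue,yellow,black,orange}, so it must be green.
(r6,c7): row 6 has {red,blue,green,yellow,white,orange}; column 7 has {red,blue,yellow,orange}, so it must be black.
(r7,c4): row 7 has {red,blue,yellow,black}; column 4 has {red,blue,green,yellow,black,white}, so it must be orange.
(r7,c5): row 7 has {red,blue,yellow,black,orange}; column 5 has {red,blue,yellow,white,orange}, so it must be green.
(r7,c7): row 7 has {red,blue,green,yellow,black,orange}; column 7 has {red,blue,yellow,black,orange}; the diagonal has {red,blue,green,yellow,black,orange}, so it must be white.
(r2,c5): row 2 has {blue,yellow,white,orange}; column 5 has {red,blue,green,yellow,white,orange}, so it must be black.
(r2,c6): row 2 has {blue,yellow,black,white,orange}; column 6 has {blue,green,yellow,black,white,orange}, so it must be red.
(r2,c7): row 2 has {red,blue,yellow,black,white,orange}; column 7 has {red,blue,yellow,black,white,orange}, so it must be green.
(r3,c1): row 3 has {red,blue,yellow,black,white,orange}; column 1 has {red,blue,yellow,black,white,orange}, so it must be green.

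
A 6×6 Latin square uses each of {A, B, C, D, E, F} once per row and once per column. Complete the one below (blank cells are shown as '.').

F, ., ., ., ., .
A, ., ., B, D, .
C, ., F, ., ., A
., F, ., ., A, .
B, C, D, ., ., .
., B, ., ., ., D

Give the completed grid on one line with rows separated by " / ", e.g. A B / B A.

(r2,c2) = E
(r2,c3) = C
(r2,c6) = F
(r3,c2) = D
(r3,c4) = E
(r3,c5) = B
(r5,c6) = E
(r6,c1) = E
(r6,c3) = A
(r1,c2) = A
(r4,c1) = D
(r4,c4) = C
(r4,c6) = B
(r5,c5) = F
(r6,c4) = F
(r6,c5) = C
(r1,c4) = D
(r1,c5) = E
(r1,c6) = C
(r4,c3) = E
(r5,c4) = A
(r1,c3) = B

F A B D E C / A E C B D F / C D F E B A / D F E C A B / B C D A F E / E B A F C D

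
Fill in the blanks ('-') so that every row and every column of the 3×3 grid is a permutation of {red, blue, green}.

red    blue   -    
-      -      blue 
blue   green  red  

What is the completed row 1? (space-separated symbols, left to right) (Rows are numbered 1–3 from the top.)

At row 1, column 3: row 1 has {red,blue}; column 3 has {red,blue}; that leaves green.

red blue green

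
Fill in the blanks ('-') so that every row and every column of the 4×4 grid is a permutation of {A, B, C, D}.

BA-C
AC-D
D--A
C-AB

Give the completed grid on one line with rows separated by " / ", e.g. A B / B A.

row 1 has {A,B,C}; column 3 has {A} — only D is left for (r1,c3).
row 2 has {A,C,D}; column 3 has {A,D} — only B is left for (r2,c3).
row 3 has {A,D}; column 2 has {A,C} — only B is left for (r3,c2).
row 3 has {A,B,D}; column 3 has {A,B,D} — only C is left for (r3,c3).
row 4 has {A,B,C}; column 2 has {A,B,C} — only D is left for (r4,c2).

B A D C / A C B D / D B C A / C D A B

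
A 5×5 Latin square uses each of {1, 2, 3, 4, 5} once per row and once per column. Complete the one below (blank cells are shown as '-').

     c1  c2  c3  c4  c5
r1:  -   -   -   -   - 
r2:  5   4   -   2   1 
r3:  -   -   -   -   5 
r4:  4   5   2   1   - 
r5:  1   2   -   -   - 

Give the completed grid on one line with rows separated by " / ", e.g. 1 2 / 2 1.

row 2 has {1,2,4,5}; column 3 has {2} — only 3 is left for (r2,c3).
row 4 has {1,2,4,5}; column 5 has {1,5} — only 3 is left for (r4,c5).
row 5 has {1,2}; column 5 has {1,3,5} — only 4 is left for (r5,c5).
row 1 is empty so far; column 5 has {1,3,4,5} — only 2 is left for (r1,c5).
row 5 has {1,2,4}; column 3 has {2,3} — only 5 is left for (r5,c3).
row 5 has {1,2,4,5}; column 4 has {1,2} — only 3 is left for (r5,c4).
row 1 has {2}; column 1 has {1,4,5} — only 3 is left for (r1,c1).
row 1 has {2,3}; column 2 has {2,4,5} — only 1 is left for (r1,c2).
row 1 has {1,2,3}; column 3 has {2,3,5} — only 4 is left for (r1,c3).
row 1 has {1,2,3,4}; column 4 has {1,2,3} — only 5 is left for (r1,c4).
row 3 has {5}; column 1 has {1,3,4,5} — only 2 is left for (r3,c1).
row 3 has {2,5}; column 2 has {1,2,4,5} — only 3 is left for (r3,c2).
row 3 has {2,3,5}; column 3 has {2,3,4,5} — only 1 is left for (r3,c3).
row 3 has {1,2,3,5}; column 4 has {1,2,3,5} — only 4 is left for (r3,c4).

3 1 4 5 2 / 5 4 3 2 1 / 2 3 1 4 5 / 4 5 2 1 3 / 1 2 5 3 4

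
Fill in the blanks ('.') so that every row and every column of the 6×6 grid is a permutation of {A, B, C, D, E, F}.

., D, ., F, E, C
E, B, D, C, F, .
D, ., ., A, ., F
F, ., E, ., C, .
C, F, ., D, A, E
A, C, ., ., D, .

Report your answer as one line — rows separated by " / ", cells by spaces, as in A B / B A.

(r1,c1) = B
(r1,c3) = A
(r2,c6) = A
(r3,c2) = E
(r3,c5) = B
(r4,c2) = A
(r4,c4) = B
(r4,c6) = D
(r5,c3) = B
(r6,c3) = F
(r6,c4) = E
(r6,c6) = B
(r3,c3) = C

B D A F E C / E B D C F A / D E C A B F / F A E B C D / C F B D A E / A C F E D B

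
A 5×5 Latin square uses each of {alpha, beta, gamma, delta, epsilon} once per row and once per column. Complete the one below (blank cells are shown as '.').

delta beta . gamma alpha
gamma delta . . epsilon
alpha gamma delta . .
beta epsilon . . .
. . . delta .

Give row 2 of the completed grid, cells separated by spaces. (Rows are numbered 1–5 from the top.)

(r1,c3): row 1 has {alpha,beta,gamma,delta}; column 3 has {delta}, so it must be epsilon.
(r3,c5): row 3 has {alpha,gamma,delta}; column 5 has {alpha,epsilon}, so it must be beta.
(r4,c4): row 4 has {beta,epsilon}; column 4 has {gamma,delta}, so it must be alpha.
(r5,c1): row 5 has {delta}; column 1 has {alpha,beta,gamma,delta}, so it must be epsilon.
(r5,c2): row 5 has {delta,epsilon}; column 2 has {beta,gamma,delta,epsilon}, so it must be alpha.
(r5,c5): row 5 has {alpha,delta,epsilon}; column 5 has {alpha,beta,epsilon}, so it must be gamma.
(r2,c4): row 2 has {gamma,delta,epsilon}; column 4 has {alpha,gamma,delta}, so it must be beta.
(r3,c4): row 3 has {alpha,beta,gamma,delta}; column 4 has {alpha,beta,gamma,delta}, so it must be epsilon.
(r4,c3): row 4 has {alpha,beta,epsilon}; column 3 has {delta,epsilon}, so it must be gamma.
(r4,c5): row 4 has {alpha,beta,gamma,epsilon}; column 5 has {alpha,beta,gamma,epsilon}, so it must be delta.
(r5,c3): row 5 has {alpha,gamma,delta,epsilon}; column 3 has {gamma,delta,epsilon}, so it must be beta.
(r2,c3): row 2 has {beta,gamma,delta,epsilon}; column 3 has {beta,gamma,delta,epsilon}, so it must be alpha.

gamma delta alpha beta epsilon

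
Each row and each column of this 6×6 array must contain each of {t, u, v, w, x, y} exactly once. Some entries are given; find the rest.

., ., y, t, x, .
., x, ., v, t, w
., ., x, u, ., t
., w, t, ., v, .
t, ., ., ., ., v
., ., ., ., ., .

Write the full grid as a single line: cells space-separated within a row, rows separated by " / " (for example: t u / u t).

(r1,c6) = u
(r2,c3) = u
(r5,c3) = w
(r6,c3) = v
(r1,c2) = v
(r2,c1) = y
(r3,c2) = y
(r3,c5) = w
(r5,c2) = u
(r5,c5) = y
(r6,c2) = t
(r6,c5) = u
(r1,c1) = w
(r3,c1) = v
(r5,c4) = x
(r6,c1) = x
(r6,c6) = y
(r4,c1) = u
(r4,c4) = y
(r4,c6) = x
(r6,c4) = w

w v y t x u / y x u v t w / v y x u w t / u w t y v x / t u w x y v / x t v w u y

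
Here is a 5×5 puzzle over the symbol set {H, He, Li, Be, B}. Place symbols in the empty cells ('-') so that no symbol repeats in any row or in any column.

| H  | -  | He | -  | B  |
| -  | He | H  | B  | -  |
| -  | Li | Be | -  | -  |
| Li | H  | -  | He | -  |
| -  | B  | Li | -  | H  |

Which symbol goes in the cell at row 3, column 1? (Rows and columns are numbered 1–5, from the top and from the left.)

B

Cell (r1,c2): row 1 has {H,He,B}; column 2 has {H,He,Li,B} → Be.
Cell (r1,c4): row 1 has {H,He,Be,B}; column 4 has {He,B} → Li.
Cell (r2,c1): row 2 has {H,He,B}; column 1 has {H,Li} → Be.
Cell (r2,c5): row 2 has {H,He,Be,B}; column 5 has {H,B} → Li.
Cell (r3,c4): row 3 has {Li,Be}; column 4 has {He,Li,B} → H.
Cell (r3,c5): row 3 has {H,Li,Be}; column 5 has {H,Li,B} → He.
Cell (r4,c3): row 4 has {H,He,Li}; column 3 has {H,He,Li,Be} → B.
Cell (r4,c5): row 4 has {H,He,Li,B}; column 5 has {H,He,Li,B} → Be.
Cell (r5,c1): row 5 has {H,Li,B}; column 1 has {H,Li,Be} → He.
Cell (r5,c4): row 5 has {H,He,Li,B}; column 4 has {H,He,Li,B} → Be.
Cell (r3,c1): row 3 has {H,He,Li,Be}; column 1 has {H,He,Li,Be} → B.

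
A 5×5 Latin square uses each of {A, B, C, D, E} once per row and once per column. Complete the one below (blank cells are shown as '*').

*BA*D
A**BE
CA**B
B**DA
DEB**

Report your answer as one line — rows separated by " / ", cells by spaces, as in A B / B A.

E B A C D / A D C B E / C A D E B / B C E D A / D E B A C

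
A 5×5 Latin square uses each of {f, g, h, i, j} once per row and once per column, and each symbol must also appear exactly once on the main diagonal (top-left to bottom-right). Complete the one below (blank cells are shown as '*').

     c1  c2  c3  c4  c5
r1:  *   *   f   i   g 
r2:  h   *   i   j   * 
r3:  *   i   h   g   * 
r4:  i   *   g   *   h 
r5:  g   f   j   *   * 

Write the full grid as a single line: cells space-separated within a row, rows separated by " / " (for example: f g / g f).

(r1,c1): row 1 has {f,g,i}; column 1 has {g,h,i}; the diagonal has {h}, so it must be j.
(r1,c2): row 1 has {f,g,i,j}; column 2 has {f,i}, so it must be h.
(r2,c2): row 2 has {h,i,j}; column 2 has {f,h,i}; the diagonal has {h,j}, so it must be g.
(r2,c5): row 2 has {g,h,i,j}; column 5 has {g,h}, so it must be f.
(r3,c1): row 3 has {g,h,i}; column 1 has {g,h,i,j}, so it must be f.
(r3,c5): row 3 has {f,g,h,i}; column 5 has {f,g,h}, so it must be j.
(r4,c2): row 4 has {g,h,i}; column 2 has {f,g,h,i}, so it must be j.
(r4,c4): row 4 has {g,h,i,j}; column 4 has {g,i,j}; the diagonal has {g,h,j}, so it must be f.
(r5,c4): row 5 has {f,g,j}; column 4 has {f,g,i,j}, so it must be h.
(r5,c5): row 5 has {f,g,h,j}; column 5 has {f,g,h,j}; the diagonal has {f,g,h,j}, so it must be i.

j h f i g / h g i j f / f i h g j / i j g f h / g f j h i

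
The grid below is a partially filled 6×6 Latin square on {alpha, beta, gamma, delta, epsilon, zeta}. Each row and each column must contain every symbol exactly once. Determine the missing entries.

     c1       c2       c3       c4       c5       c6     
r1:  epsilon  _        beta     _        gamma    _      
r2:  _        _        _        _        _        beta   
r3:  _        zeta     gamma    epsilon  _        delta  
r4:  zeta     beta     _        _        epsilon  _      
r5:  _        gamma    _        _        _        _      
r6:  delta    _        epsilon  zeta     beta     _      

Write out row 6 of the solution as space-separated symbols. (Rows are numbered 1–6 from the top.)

delta alpha epsilon zeta beta gamma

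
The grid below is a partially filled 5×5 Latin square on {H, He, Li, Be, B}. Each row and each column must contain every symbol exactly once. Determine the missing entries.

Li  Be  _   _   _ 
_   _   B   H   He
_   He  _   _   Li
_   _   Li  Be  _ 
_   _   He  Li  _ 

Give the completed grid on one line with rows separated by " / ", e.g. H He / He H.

Li Be H He B / Be Li B H He / H He Be B Li / He B Li Be H / B H He Li Be

(r1,c3): row 1 has {Li,Be}; column 3 has {He,Li,B}, so it must be H.
(r1,c5): row 1 has {H,Li,Be}; column 5 has {He,Li}, so it must be B.
(r2,c1): row 2 has {H,He,B}; column 1 has {Li}, so it must be Be.
(r2,c2): row 2 has {H,He,Be,B}; column 2 has {He,Be}, so it must be Li.
(r3,c3): row 3 has {He,Li}; column 3 has {H,He,Li,B}, so it must be Be.
(r3,c4): row 3 has {He,Li,Be}; column 4 has {H,Li,Be}, so it must be B.
(r4,c5): row 4 has {Li,Be}; column 5 has {He,Li,B}, so it must be H.
(r5,c5): row 5 has {He,Li}; column 5 has {H,He,Li,B}, so it must be Be.
(r1,c4): row 1 has {H,Li,Be,B}; column 4 has {H,Li,Be,B}, so it must be He.
(r3,c1): row 3 has {He,Li,Be,B}; column 1 has {Li,Be}, so it must be H.
(r4,c2): row 4 has {H,Li,Be}; column 2 has {He,Li,Be}, so it must be B.
(r5,c1): row 5 has {He,Li,Be}; column 1 has {H,Li,Be}, so it must be B.
(r5,c2): row 5 has {He,Li,Be,B}; column 2 has {He,Li,Be,B}, so it must be H.
(r4,c1): row 4 has {H,Li,Be,B}; column 1 has {H,Li,Be,B}, so it must be He.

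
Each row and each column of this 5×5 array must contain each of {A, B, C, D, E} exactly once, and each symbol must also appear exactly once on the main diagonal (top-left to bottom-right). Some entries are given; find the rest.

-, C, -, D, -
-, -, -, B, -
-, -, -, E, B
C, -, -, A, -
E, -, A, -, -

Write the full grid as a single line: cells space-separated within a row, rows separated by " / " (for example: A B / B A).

B C E D A / A E D B C / D A C E B / C D B A E / E B A C D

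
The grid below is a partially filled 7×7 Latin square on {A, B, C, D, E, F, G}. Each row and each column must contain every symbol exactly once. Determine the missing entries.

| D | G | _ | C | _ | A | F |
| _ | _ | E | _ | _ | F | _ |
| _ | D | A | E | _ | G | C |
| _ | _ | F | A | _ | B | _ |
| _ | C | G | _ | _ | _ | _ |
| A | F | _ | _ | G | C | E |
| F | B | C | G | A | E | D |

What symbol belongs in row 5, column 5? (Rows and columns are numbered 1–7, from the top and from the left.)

B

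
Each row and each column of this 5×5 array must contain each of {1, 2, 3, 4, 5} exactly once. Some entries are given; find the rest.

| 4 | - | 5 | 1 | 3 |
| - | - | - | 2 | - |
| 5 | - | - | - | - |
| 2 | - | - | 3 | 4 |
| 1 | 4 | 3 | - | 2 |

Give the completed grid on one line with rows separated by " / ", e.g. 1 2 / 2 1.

4 2 5 1 3 / 3 1 4 2 5 / 5 3 2 4 1 / 2 5 1 3 4 / 1 4 3 5 2

(r1,c2) = 2
(r2,c1) = 3
(r3,c4) = 4
(r3,c5) = 1
(r4,c3) = 1
(r5,c4) = 5
(r2,c3) = 4
(r2,c5) = 5
(r3,c2) = 3
(r3,c3) = 2
(r4,c2) = 5
(r2,c2) = 1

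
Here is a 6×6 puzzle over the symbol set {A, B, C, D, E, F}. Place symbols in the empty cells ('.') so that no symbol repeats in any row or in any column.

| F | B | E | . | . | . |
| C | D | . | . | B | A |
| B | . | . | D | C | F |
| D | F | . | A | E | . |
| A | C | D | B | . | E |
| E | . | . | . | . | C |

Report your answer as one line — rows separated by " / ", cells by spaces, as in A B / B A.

row 1 has {B,E,F}; column 4 has {A,B,D} — only C is left for (r1,c4).
row 1 has {B,C,E,F}; column 6 has {A,C,E,F} — only D is left for (r1,c6).
row 2 has {A,B,C,D}; column 3 has {D,E} — only F is left for (r2,c3).
row 2 has {A,B,C,D,F}; column 4 has {A,B,C,D} — only E is left for (r2,c4).
row 3 has {B,C,D,F}; column 3 has {D,E,F} — only A is left for (r3,c3).
row 4 has {A,D,E,F}; column 6 has {A,C,D,E,F} — only B is left for (r4,c6).
row 5 has {A,B,C,D,E}; column 5 has {B,C,E} — only F is left for (r5,c5).
row 6 has {C,E}; column 2 has {B,C,D,F} — only A is left for (r6,c2).
row 6 has {A,C,E}; column 3 has {A,D,E,F} — only B is left for (r6,c3).
row 6 has {A,B,C,E}; column 4 has {A,B,C,D,E} — only F is left for (r6,c4).
row 6 has {A,B,C,E,F}; column 5 has {B,C,E,F} — only D is left for (r6,c5).
row 1 has {B,C,D,E,F}; column 5 has {B,C,D,E,F} — only A is left for (r1,c5).
row 3 has {A,B,C,D,F}; column 2 has {A,B,C,D,F} — only E is left for (r3,c2).
row 4 has {A,B,D,E,F}; column 3 has {A,B,D,E,F} — only C is left for (r4,c3).

F B E C A D / C D F E B A / B E A D C F / D F C A E B / A C D B F E / E A B F D C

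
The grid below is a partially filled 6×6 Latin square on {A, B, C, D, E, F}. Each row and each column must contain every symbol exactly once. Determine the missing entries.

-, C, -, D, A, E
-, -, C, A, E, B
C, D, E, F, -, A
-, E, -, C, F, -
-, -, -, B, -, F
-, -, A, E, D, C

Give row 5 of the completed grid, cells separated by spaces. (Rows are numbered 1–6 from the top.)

E A D B C F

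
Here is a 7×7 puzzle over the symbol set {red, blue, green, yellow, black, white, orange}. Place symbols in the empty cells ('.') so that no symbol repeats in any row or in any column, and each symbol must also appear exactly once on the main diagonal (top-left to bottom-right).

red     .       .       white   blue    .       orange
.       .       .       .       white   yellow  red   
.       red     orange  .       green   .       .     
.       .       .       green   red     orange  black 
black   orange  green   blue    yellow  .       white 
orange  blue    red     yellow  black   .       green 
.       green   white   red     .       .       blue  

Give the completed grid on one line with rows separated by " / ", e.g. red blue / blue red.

Cell (r2,c2): row 2 has {red,yellow,white}; column 2 has {red,blue,green,orange}; the diagonal has {red,blue,green,yellow,orange} → black.
Cell (r2,c3): row 2 has {red,yellow,black,white}; column 3 has {red,green,white,orange} → blue.
Cell (r2,c4): row 2 has {red,blue,yellow,black,white}; column 4 has {red,blue,green,yellow,white} → orange.
Cell (r3,c4): row 3 has {red,green,orange}; column 4 has {red,blue,green,yellow,white,orange} → black.
Cell (r3,c7): row 3 has {red,green,black,orange}; column 7 has {red,blue,green,black,white,orange} → yellow.
Cell (r4,c3): row 4 has {red,green,black,orange}; column 3 has {red,blue,green,white,orange} → yellow.
Cell (r5,c6): row 5 has {blue,green,yellow,black,white,orange}; column 6 has {yellow,orange} → red.
Cell (r6,c6): row 6 has {red,blue,green,yellow,black,orange}; column 6 has {red,yellow,orange}; the diagonal has {red,blue,green,yellow,black,orange} → white.
Cell (r7,c1): row 7 has {red,blue,green,white}; column 1 has {red,black,orange} → yellow.
Cell (r7,c5): row 7 has {red,blue,green,yellow,white}; column 5 has {red,blue,green,yellow,black,white} → orange.
Cell (r7,c6): row 7 has {red,blue,green,yellow,white,orange}; column 6 has {red,yellow,white,orange} → black.
Cell (r1,c2): row 1 has {red,blue,white,orange}; column 2 has {red,blue,green,black,orange} → yellow.
Cell (r1,c3): row 1 has {red,blue,yellow,white,orange}; column 3 has {red,blue,green,yellow,white,orange} → black.
Cell (r1,c6): row 1 has {red,blue,yellow,black,white,orange}; column 6 has {red,yellow,black,white,orange} → green.
Cell (r2,c1): row 2 has {red,blue,yellow,black,white,orange}; column 1 has {red,yellow,black,orange} → green.
Cell (r3,c6): row 3 has {red,green,yellow,black,orange}; column 6 has {red,green,yellow,black,white,orange} → blue.
Cell (r4,c2): row 4 has {red,green,yellow,black,orange}; column 2 has {red,blue,green,yellow,black,orange} → white.
Cell (r3,c1): row 3 has {red,blue,green,yellow,black,orange}; column 1 has {red,green,yellow,black,orange} → white.
Cell (r4,c1): row 4 has {red,green,yellow,black,white,orange}; column 1 has {red,green,yellow,black,white,orange} → blue.

red yellow black white blue green orange / green black blue orange white yellow red / white red orange black green blue yellow / blue white yellow green red orange black / black orange green blue yellow red white / orange blue red yellow black white green / yellow green white red orange black blue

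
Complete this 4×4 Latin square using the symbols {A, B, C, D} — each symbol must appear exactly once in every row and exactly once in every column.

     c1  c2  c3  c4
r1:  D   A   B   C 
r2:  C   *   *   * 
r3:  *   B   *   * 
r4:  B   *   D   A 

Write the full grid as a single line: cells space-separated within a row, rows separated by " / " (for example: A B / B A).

D A B C / C D A B / A B C D / B C D A

Cell (r2,c2): row 2 has {C}; column 2 has {A,B} → D.
Cell (r2,c3): row 2 has {C,D}; column 3 has {B,D} → A.
Cell (r2,c4): row 2 has {A,C,D}; column 4 has {A,C} → B.
Cell (r3,c1): row 3 has {B}; column 1 has {B,C,D} → A.
Cell (r3,c3): row 3 has {A,B}; column 3 has {A,B,D} → C.
Cell (r3,c4): row 3 has {A,B,C}; column 4 has {A,B,C} → D.
Cell (r4,c2): row 4 has {A,B,D}; column 2 has {A,B,D} → C.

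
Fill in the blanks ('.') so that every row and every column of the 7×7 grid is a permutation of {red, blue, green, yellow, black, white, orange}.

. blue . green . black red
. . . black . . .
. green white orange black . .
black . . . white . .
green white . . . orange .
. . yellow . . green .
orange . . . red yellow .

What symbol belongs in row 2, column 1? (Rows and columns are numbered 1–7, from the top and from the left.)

row 1 has {red,blue,green,black}; column 3 has {yellow,white} — only orange is left for (r1,c3).
row 1 has {red,blue,green,black,orange}; column 5 has {red,black,white} — only yellow is left for (r1,c5).
row 5 has {green,white,orange}; column 5 has {red,yellow,black,white} — only blue is left for (r5,c5).
row 6 has {green,yellow}; column 5 has {red,blue,yellow,black,white} — only orange is left for (r6,c5).
row 7 has {red,yellow,orange}; column 2 has {blue,green,white} — only black is left for (r7,c2).
row 1 has {red,blue,green,yellow,black,orange}; column 1 has {green,black,orange} — only white is left for (r1,c1).
row 2 has {black}; column 5 has {red,blue,yellow,black,white,orange} — only green is left for (r2,c5).
row 6 has {green,yellow,orange}; column 2 has {blue,green,black,white} — only red is left for (r6,c2).
row 6 has {red,green,yellow,orange}; column 1 has {green,black,white,orange} — only blue is left for (r6,c1).
row 6 has {red,blue,green,yellow,orange}; column 4 has {green,black,orange} — only white is left for (r6,c4).
row 6 has {red,blue,green,yellow,white,orange}; column 7 has {red} — only black is left for (r6,c7).
row 7 has {red,yellow,black,orange}; column 4 has {green,black,white,orange} — only blue is left for (r7,c4).
row 5 has {blue,green,white,orange}; column 7 has {red,black} — only yellow is left for (r5,c7).
row 7 has {red,blue,yellow,black,orange}; column 3 has {yellow,white,orange} — only green is left for (r7,c3).
row 7 has {red,blue,green,yellow,black,orange}; column 7 has {red,yellow,black} — only white is left for (r7,c7).
row 3 has {green,black,white,orange}; column 7 has {red,yellow,black,white} — only blue is left for (r3,c7).
row 5 has {blue,green,yellow,white,orange}; column 4 has {blue,green,black,white,orange} — only red is left for (r5,c4).
row 2 has {green,black}; column 7 has {red,blue,yellow,black,white} — only orange is left for (r2,c7).
row 3 has {blue,green,black,white,orange}; column 6 has {green,yellow,black,orange} — only red is left for (r3,c6).
row 4 has {black,white}; column 4 has {red,blue,green,black,white,orange} — only yellow is left for (r4,c4).
row 4 has {yellow,black,white}; column 6 has {red,green,yellow,black,orange} — only blue is left for (r4,c6).
row 4 has {blue,yellow,black,white}; column 7 has {red,blue,yellow,black,white,orange} — only green is left for (r4,c7).
row 5 has {red,blue,green,yellow,white,orange}; column 3 has {green,yellow,white,orange} — only black is left for (r5,c3).
row 2 has {green,black,orange}; column 2 has {red,blue,green,black,white} — only yellow is left for (r2,c2).
row 2 has {green,yellow,black,orange}; column 6 has {red,blue,green,yellow,black,orange} — only white is left for (r2,c6).
row 3 has {red,blue,green,black,white,orange}; column 1 has {blue,green,black,white,orange} — only yellow is left for (r3,c1).
row 4 has {blue,green,yellow,black,white}; column 2 has {red,blue,green,yellow,black,white} — only orange is left for (r4,c2).
row 4 has {blue,green,yellow,black,white,orange}; column 3 has {green,yellow,black,white,orange} — only red is left for (r4,c3).
row 2 has {green,yellow,black,white,orange}; column 1 has {blue,green,yellow,black,white,orange} — only red is left for (r2,c1).

red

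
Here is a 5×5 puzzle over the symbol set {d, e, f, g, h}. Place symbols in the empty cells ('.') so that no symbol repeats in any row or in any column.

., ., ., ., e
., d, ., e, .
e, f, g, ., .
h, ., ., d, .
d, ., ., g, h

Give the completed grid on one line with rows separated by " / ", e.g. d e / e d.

g h d f e / f d h e g / e f g h d / h g e d f / d e f g h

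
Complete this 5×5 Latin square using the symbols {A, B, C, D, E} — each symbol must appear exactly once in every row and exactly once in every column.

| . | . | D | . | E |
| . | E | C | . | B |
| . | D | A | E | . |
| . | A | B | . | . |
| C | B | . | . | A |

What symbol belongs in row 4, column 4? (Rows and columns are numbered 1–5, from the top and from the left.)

C

(r1,c2) = C
(r3,c1) = B
(r3,c5) = C
(r4,c5) = D
(r5,c3) = E
(r5,c4) = D
(r1,c1) = A
(r1,c4) = B
(r2,c1) = D
(r2,c4) = A
(r4,c1) = E
(r4,c4) = C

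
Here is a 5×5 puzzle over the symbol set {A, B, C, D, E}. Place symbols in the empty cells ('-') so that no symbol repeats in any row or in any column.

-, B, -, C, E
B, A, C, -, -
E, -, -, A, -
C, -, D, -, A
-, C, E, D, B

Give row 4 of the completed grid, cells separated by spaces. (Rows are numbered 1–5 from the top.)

(r1,c3) = A
(r2,c4) = E
(r2,c5) = D
(r3,c2) = D
(r3,c3) = B
(r3,c5) = C
(r4,c2) = E
(r4,c4) = B

C E D B A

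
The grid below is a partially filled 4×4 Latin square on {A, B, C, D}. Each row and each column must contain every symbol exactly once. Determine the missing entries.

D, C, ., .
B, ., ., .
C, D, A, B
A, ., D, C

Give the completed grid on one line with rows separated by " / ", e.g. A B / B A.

row 1 has {C,D}; column 3 has {A,D} — only B is left for (r1,c3).
row 1 has {B,C,D}; column 4 has {B,C} — only A is left for (r1,c4).
row 2 has {B}; column 2 has {C,D} — only A is left for (r2,c2).
row 2 has {A,B}; column 3 has {A,B,D} — only C is left for (r2,c3).
row 2 has {A,B,C}; column 4 has {A,B,C} — only D is left for (r2,c4).
row 4 has {A,C,D}; column 2 has {A,C,D} — only B is left for (r4,c2).

D C B A / B A C D / C D A B / A B D C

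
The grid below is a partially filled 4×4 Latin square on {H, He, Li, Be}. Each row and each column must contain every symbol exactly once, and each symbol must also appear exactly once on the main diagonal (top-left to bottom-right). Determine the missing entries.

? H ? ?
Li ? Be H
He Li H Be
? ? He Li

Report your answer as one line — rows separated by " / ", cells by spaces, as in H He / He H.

row 1 has {H}; column 1 has {He,Li}; the diagonal has {H,Li} — only Be is left for (r1,c1).
row 1 has {H,Be}; column 3 has {H,He,Be} — only Li is left for (r1,c3).
row 1 has {H,Li,Be}; column 4 has {H,Li,Be} — only He is left for (r1,c4).
row 2 has {H,Li,Be}; column 2 has {H,Li}; the diagonal has {H,Li,Be} — only He is left for (r2,c2).
row 4 has {He,Li}; column 1 has {He,Li,Be} — only H is left for (r4,c1).
row 4 has {H,He,Li}; column 2 has {H,He,Li} — only Be is left for (r4,c2).

Be H Li He / Li He Be H / He Li H Be / H Be He Li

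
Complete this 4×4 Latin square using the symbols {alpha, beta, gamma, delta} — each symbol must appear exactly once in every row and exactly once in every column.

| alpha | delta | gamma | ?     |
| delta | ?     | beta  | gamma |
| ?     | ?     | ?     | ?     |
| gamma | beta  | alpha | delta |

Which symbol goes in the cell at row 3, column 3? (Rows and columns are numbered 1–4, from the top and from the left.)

(r1,c4) = beta
(r2,c2) = alpha
(r3,c1) = beta
(r3,c2) = gamma
(r3,c3) = delta

delta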